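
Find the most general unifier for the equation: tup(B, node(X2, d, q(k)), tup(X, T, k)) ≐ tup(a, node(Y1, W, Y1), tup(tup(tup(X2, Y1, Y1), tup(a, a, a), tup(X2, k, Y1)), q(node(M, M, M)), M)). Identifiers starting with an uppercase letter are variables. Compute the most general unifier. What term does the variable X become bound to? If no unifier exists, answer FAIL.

tup(tup(q(k), q(k), q(k)), tup(a, a, a), tup(q(k), k, q(k)))

Decompose tup/3: B ≐ a,  node(X2, d, q(k)) ≐ node(Y1, W, Y1),  tup(X, T, k) ≐ tup(tup(tup(X2, Y1, Y1), tup(a, a, a), tup(X2, k, Y1)), q(node(M, M, M)), M).
Bind B := a; no other remaining equation mentions B.
Decompose node/3: X2 ≐ Y1,  d ≐ W,  q(k) ≐ Y1.
Bind X2 := Y1; substituting into the one remaining equation that mentions X2 gives: tup(X, T, k) ≐ tup(tup(tup(Y1, Y1, Y1), tup(a, a, a), tup(Y1, k, Y1)), q(node(M, M, M)), M).
Bind W := d; no other remaining equation mentions W.
Bind Y1 := q(k); substituting into the remaining equation gives: tup(X, T, k) ≐ tup(tup(tup(q(k), q(k), q(k)), tup(a, a, a), tup(q(k), k, q(k))), q(node(M, M, M)), M). Substituting into the earlier binding gives X2 := q(k).
Decompose tup/3: X ≐ tup(tup(q(k), q(k), q(k)), tup(a, a, a), tup(q(k), k, q(k))),  T ≐ q(node(M, M, M)),  k ≐ M.
Bind X := tup(tup(q(k), q(k), q(k)), tup(a, a, a), tup(q(k), k, q(k))); no other remaining equation mentions X.
Bind T := q(node(M, M, M)); no other remaining equation mentions T.
Bind M := k. Substituting into the earlier binding gives T := q(node(k, k, k)).
MGU = { B ↦ a, X2 ↦ q(k), W ↦ d, Y1 ↦ q(k), X ↦ tup(tup(q(k), q(k), q(k)), tup(a, a, a), tup(q(k), k, q(k))), T ↦ q(node(k, k, k)), M ↦ k }, so X ↦ tup(tup(q(k), q(k), q(k)), tup(a, a, a), tup(q(k), k, q(k))).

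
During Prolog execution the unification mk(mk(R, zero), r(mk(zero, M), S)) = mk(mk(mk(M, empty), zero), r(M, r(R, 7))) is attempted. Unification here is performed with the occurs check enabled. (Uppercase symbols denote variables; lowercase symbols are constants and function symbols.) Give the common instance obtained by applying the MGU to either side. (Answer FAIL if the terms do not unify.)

Decompose mk/2: mk(R, zero) = mk(mk(M, empty), zero),  r(mk(zero, M), S) = r(M, r(R, 7)).
Decompose mk/2: R = mk(M, empty),  zero = zero.
Bind R := mk(M, empty); substituting into the one remaining equation that mentions R gives: r(mk(zero, M), S) = r(M, r(mk(M, empty), 7)).
Delete trivial equation zero = zero.
Decompose r/2: mk(zero, M) = M,  S = r(mk(M, empty), 7).
Occurs check fails: M occurs in mk(zero, M); the equation M = mk(zero, M) has no finite solution.

FAIL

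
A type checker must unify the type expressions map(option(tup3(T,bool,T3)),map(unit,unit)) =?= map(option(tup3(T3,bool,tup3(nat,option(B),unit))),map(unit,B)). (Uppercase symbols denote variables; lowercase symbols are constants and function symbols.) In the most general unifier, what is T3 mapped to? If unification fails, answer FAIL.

tup3(nat,option(unit),unit)

Decompose map/2: option(tup3(T,bool,T3)) =?= option(tup3(T3,bool,tup3(nat,option(B),unit))),  map(unit,unit) =?= map(unit,B).
Decompose option/1: tup3(T,bool,T3) =?= tup3(T3,bool,tup3(nat,option(B),unit)).
Decompose tup3/3: T =?= T3,  bool =?= bool,  T3 =?= tup3(nat,option(B),unit).
Bind T := T3; no other remaining equation mentions T.
Delete trivial equation bool =?= bool.
Bind T3 := tup3(nat,option(B),unit); no other remaining equation mentions T3. Substituting into the earlier binding gives T := tup3(nat,option(B),unit).
Decompose map/2: unit =?= unit,  unit =?= B.
Delete trivial equation unit =?= unit.
Bind B := unit. Substituting into the earlier bindings gives T := tup3(nat,option(unit),unit), T3 := tup3(nat,option(unit),unit).
MGU = { T ↦ tup3(nat,option(unit),unit), T3 ↦ tup3(nat,option(unit),unit), B ↦ unit }, so T3 ↦ tup3(nat,option(unit),unit).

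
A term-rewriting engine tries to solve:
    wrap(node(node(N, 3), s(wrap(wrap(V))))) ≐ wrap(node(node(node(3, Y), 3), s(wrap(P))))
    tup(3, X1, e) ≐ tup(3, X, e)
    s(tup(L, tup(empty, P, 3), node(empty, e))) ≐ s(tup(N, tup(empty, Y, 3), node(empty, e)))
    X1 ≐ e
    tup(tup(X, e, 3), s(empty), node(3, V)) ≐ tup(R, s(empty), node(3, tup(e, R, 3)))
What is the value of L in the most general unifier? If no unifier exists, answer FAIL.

Decompose wrap/1: node(node(N, 3), s(wrap(wrap(V)))) ≐ node(node(node(3, Y), 3), s(wrap(P))).
Decompose node/2: node(N, 3) ≐ node(node(3, Y), 3),  s(wrap(wrap(V))) ≐ s(wrap(P)).
Decompose node/2: N ≐ node(3, Y),  3 ≐ 3.
Bind N := node(3, Y); substituting into the one remaining equation that mentions N gives: s(tup(L, tup(empty, P, 3), node(empty, e))) ≐ s(tup(node(3, Y), tup(empty, Y, 3), node(empty, e))).
Delete trivial equation 3 ≐ 3.
Decompose s/1: wrap(wrap(V)) ≐ wrap(P).
Decompose wrap/1: wrap(V) ≐ P.
Bind P := wrap(V); substituting into the one remaining equation that mentions P gives: s(tup(L, tup(empty, wrap(V), 3), node(empty, e))) ≐ s(tup(node(3, Y), tup(empty, Y, 3), node(empty, e))).
Decompose tup/3: 3 ≐ 3,  X1 ≐ X,  e ≐ e.
Delete trivial equation 3 ≐ 3.
Bind X1 := X; substituting into the one remaining equation that mentions X1 gives: X ≐ e.
Delete trivial equation e ≐ e.
Decompose s/1: tup(L, tup(empty, wrap(V), 3), node(empty, e)) ≐ tup(node(3, Y), tup(empty, Y, 3), node(empty, e)).
Decompose tup/3: L ≐ node(3, Y),  tup(empty, wrap(V), 3) ≐ tup(empty, Y, 3),  node(empty, e) ≐ node(empty, e).
Bind L := node(3, Y); no other remaining equation mentions L.
Decompose tup/3: empty ≐ empty,  wrap(V) ≐ Y,  3 ≐ 3.
Delete trivial equation empty ≐ empty.
Bind Y := wrap(V); no other remaining equation mentions Y. Substituting into the earlier bindings gives N := node(3, wrap(V)), L := node(3, wrap(V)).
Delete trivial equation 3 ≐ 3.
Delete trivial equation node(empty, e) ≐ node(empty, e).
Bind X := e; substituting into the remaining equation gives: tup(tup(e, e, 3), s(empty), node(3, V)) ≐ tup(R, s(empty), node(3, tup(e, R, 3))). Substituting into the earlier binding gives X1 := e.
Decompose tup/3: tup(e, e, 3) ≐ R,  s(empty) ≐ s(empty),  node(3, V) ≐ node(3, tup(e, R, 3)).
Bind R := tup(e, e, 3); substituting into the one remaining equation that mentions R gives: node(3, V) ≐ node(3, tup(e, tup(e, e, 3), 3)).
Delete trivial equation s(empty) ≐ s(empty).
Decompose node/2: 3 ≐ 3,  V ≐ tup(e, tup(e, e, 3), 3).
Delete trivial equation 3 ≐ 3.
Bind V := tup(e, tup(e, e, 3), 3). Substituting into the earlier bindings gives N := node(3, wrap(tup(e, tup(e, e, 3), 3))), P := wrap(tup(e, tup(e, e, 3), 3)), L := node(3, wrap(tup(e, tup(e, e, 3), 3))), Y := wrap(tup(e, tup(e, e, 3), 3)).
MGU = { N -> node(3, wrap(tup(e, tup(e, e, 3), 3))), P -> wrap(tup(e, tup(e, e, 3), 3)), X1 -> e, L -> node(3, wrap(tup(e, tup(e, e, 3), 3))), Y -> wrap(tup(e, tup(e, e, 3), 3)), X -> e, R -> tup(e, e, 3), V -> tup(e, tup(e, e, 3), 3) }, so L -> node(3, wrap(tup(e, tup(e, e, 3), 3))).

node(3, wrap(tup(e, tup(e, e, 3), 3)))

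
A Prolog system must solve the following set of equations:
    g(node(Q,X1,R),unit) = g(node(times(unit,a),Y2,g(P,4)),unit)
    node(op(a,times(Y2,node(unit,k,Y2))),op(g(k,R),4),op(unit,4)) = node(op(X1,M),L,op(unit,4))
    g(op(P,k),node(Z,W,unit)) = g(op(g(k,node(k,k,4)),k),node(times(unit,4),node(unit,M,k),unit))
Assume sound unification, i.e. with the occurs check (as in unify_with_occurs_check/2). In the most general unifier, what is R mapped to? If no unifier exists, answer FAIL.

Decompose g/2: node(Q,X1,R) = node(times(unit,a),Y2,g(P,4)),  unit = unit.
Decompose node/3: Q = times(unit,a),  X1 = Y2,  R = g(P,4).
Bind Q := times(unit,a); no other remaining equation mentions Q.
Bind X1 := Y2; substituting into the one remaining equation that mentions X1 gives: node(op(a,times(Y2,node(unit,k,Y2))),op(g(k,R),4),op(unit,4)) = node(op(Y2,M),L,op(unit,4)).
Bind R := g(P,4); substituting into the one remaining equation that mentions R gives: node(op(a,times(Y2,node(unit,k,Y2))),op(g(k,g(P,4)),4),op(unit,4)) = node(op(Y2,M),L,op(unit,4)).
Delete trivial equation unit = unit.
Decompose node/3: op(a,times(Y2,node(unit,k,Y2))) = op(Y2,M),  op(g(k,g(P,4)),4) = L,  op(unit,4) = op(unit,4).
Decompose op/2: a = Y2,  times(Y2,node(unit,k,Y2)) = M.
Bind Y2 := a; substituting into the one remaining equation that mentions Y2 gives: times(a,node(unit,k,a)) = M. Substituting into the earlier binding gives X1 := a.
Bind M := times(a,node(unit,k,a)); substituting into the one remaining equation that mentions M gives: g(op(P,k),node(Z,W,unit)) = g(op(g(k,node(k,k,4)),k),node(times(unit,4),node(unit,times(a,node(unit,k,a)),k),unit)).
Bind L := op(g(k,g(P,4)),4); no other remaining equation mentions L.
Delete trivial equation op(unit,4) = op(unit,4).
Decompose g/2: op(P,k) = op(g(k,node(k,k,4)),k),  node(Z,W,unit) = node(times(unit,4),node(unit,times(a,node(unit,k,a)),k),unit).
Decompose op/2: P = g(k,node(k,k,4)),  k = k.
Bind P := g(k,node(k,k,4)); no other remaining equation mentions P. Substituting into the earlier bindings gives R := g(g(k,node(k,k,4)),4), L := op(g(k,g(g(k,node(k,k,4)),4)),4).
Delete trivial equation k = k.
Decompose node/3: Z = times(unit,4),  W = node(unit,times(a,node(unit,k,a)),k),  unit = unit.
Bind Z := times(unit,4); no other remaining equation mentions Z.
Bind W := node(unit,times(a,node(unit,k,a)),k); no other remaining equation mentions W.
Delete trivial equation unit = unit.
MGU = { Q = times(unit,a), X1 = a, R = g(g(k,node(k,k,4)),4), Y2 = a, M = times(a,node(unit,k,a)), L = op(g(k,g(g(k,node(k,k,4)),4)),4), P = g(k,node(k,k,4)), Z = times(unit,4), W = node(unit,times(a,node(unit,k,a)),k) }, so R = g(g(k,node(k,k,4)),4).

g(g(k,node(k,k,4)),4)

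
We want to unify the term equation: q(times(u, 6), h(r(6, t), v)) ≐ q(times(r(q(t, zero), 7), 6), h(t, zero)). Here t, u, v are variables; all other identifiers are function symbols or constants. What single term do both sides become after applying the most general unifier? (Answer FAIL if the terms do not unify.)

Decompose q/2: times(u, 6) ≐ times(r(q(t, zero), 7), 6),  h(r(6, t), v) ≐ h(t, zero).
Decompose times/2: u ≐ r(q(t, zero), 7),  6 ≐ 6.
Bind u := r(q(t, zero), 7); no other remaining equation mentions u.
Delete trivial equation 6 ≐ 6.
Decompose h/2: r(6, t) ≐ t,  v ≐ zero.
Occurs check fails: t occurs in r(6, t); the equation t ≐ r(6, t) has no finite solution.

FAIL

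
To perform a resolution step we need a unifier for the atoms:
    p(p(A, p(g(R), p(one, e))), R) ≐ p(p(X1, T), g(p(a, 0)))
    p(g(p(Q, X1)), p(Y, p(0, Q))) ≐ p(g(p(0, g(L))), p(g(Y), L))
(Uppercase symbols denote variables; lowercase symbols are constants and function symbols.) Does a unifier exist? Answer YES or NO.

Decompose p/2: p(A, p(g(R), p(one, e))) ≐ p(X1, T),  R ≐ g(p(a, 0)).
Decompose p/2: A ≐ X1,  p(g(R), p(one, e)) ≐ T.
Bind A := X1; no other remaining equation mentions A.
Bind T := p(g(R), p(one, e)); no other remaining equation mentions T.
Bind R := g(p(a, 0)); no other remaining equation mentions R. Substituting into the earlier binding gives T := p(g(g(p(a, 0))), p(one, e)).
Decompose p/2: g(p(Q, X1)) ≐ g(p(0, g(L))),  p(Y, p(0, Q)) ≐ p(g(Y), L).
Decompose g/1: p(Q, X1) ≐ p(0, g(L)).
Decompose p/2: Q ≐ 0,  X1 ≐ g(L).
Bind Q := 0; substituting into the one remaining equation that mentions Q gives: p(Y, p(0, 0)) ≐ p(g(Y), L).
Bind X1 := g(L); no other remaining equation mentions X1. Substituting into the earlier binding gives A := g(L).
Decompose p/2: Y ≐ g(Y),  p(0, 0) ≐ L.
Occurs check fails: Y occurs in g(Y); the equation Y ≐ g(Y) has no finite solution.

NO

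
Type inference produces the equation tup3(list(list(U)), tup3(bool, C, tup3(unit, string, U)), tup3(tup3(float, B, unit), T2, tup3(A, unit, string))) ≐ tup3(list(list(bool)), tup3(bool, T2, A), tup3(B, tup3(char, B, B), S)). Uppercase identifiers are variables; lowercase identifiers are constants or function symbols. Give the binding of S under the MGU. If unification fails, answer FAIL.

FAIL

Decompose tup3/3: list(list(U)) ≐ list(list(bool)),  tup3(bool, C, tup3(unit, string, U)) ≐ tup3(bool, T2, A),  tup3(tup3(float, B, unit), T2, tup3(A, unit, string)) ≐ tup3(B, tup3(char, B, B), S).
Decompose list/1: list(U) ≐ list(bool).
Decompose list/1: U ≐ bool.
Bind U := bool; substituting into the one remaining equation that mentions U gives: tup3(bool, C, tup3(unit, string, bool)) ≐ tup3(bool, T2, A).
Decompose tup3/3: bool ≐ bool,  C ≐ T2,  tup3(unit, string, bool) ≐ A.
Delete trivial equation bool ≐ bool.
Bind C := T2; no other remaining equation mentions C.
Bind A := tup3(unit, string, bool); substituting into the remaining equation gives: tup3(tup3(float, B, unit), T2, tup3(tup3(unit, string, bool), unit, string)) ≐ tup3(B, tup3(char, B, B), S).
Decompose tup3/3: tup3(float, B, unit) ≐ B,  T2 ≐ tup3(char, B, B),  tup3(tup3(unit, string, bool), unit, string) ≐ S.
Occurs check fails: B occurs in tup3(float, B, unit); the equation B ≐ tup3(float, B, unit) has no finite solution.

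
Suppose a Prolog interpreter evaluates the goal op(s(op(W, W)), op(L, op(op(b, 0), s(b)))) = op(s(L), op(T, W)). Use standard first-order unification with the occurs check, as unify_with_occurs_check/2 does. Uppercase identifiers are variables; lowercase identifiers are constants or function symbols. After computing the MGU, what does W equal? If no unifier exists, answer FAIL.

Decompose op/2: s(op(W, W)) = s(L),  op(L, op(op(b, 0), s(b))) = op(T, W).
Decompose s/1: op(W, W) = L.
Bind L := op(W, W); substituting into the remaining equation gives: op(op(W, W), op(op(b, 0), s(b))) = op(T, W).
Decompose op/2: op(W, W) = T,  op(op(b, 0), s(b)) = W.
Bind T := op(W, W); no other remaining equation mentions T.
Bind W := op(op(b, 0), s(b)). Substituting into the earlier bindings gives L := op(op(op(b, 0), s(b)), op(op(b, 0), s(b))), T := op(op(op(b, 0), s(b)), op(op(b, 0), s(b))).
MGU = { L -> op(op(op(b, 0), s(b)), op(op(b, 0), s(b))), T -> op(op(op(b, 0), s(b)), op(op(b, 0), s(b))), W -> op(op(b, 0), s(b)) }, so W -> op(op(b, 0), s(b)).

op(op(b, 0), s(b))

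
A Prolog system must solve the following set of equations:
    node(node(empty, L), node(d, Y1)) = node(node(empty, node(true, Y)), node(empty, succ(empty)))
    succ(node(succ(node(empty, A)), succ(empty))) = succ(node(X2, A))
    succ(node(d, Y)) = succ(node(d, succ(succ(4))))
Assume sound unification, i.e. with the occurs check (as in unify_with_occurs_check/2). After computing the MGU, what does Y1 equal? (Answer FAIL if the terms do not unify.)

Decompose node/2: node(empty, L) = node(empty, node(true, Y)),  node(d, Y1) = node(empty, succ(empty)).
Decompose node/2: empty = empty,  L = node(true, Y).
Delete trivial equation empty = empty.
Bind L := node(true, Y); no other remaining equation mentions L.
Decompose node/2: d = empty,  Y1 = succ(empty).
Clash: constants d and empty differ; no unifier exists.

FAIL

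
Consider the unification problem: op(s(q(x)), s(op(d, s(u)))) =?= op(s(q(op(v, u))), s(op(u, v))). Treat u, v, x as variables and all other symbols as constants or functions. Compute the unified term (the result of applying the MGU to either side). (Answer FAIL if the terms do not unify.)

op(s(q(op(s(d), d))), s(op(d, s(d))))

Decompose op/2: s(q(x)) =?= s(q(op(v, u))),  s(op(d, s(u))) =?= s(op(u, v)).
Decompose s/1: q(x) =?= q(op(v, u)).
Decompose q/1: x =?= op(v, u).
Bind x := op(v, u); no other remaining equation mentions x.
Decompose s/1: op(d, s(u)) =?= op(u, v).
Decompose op/2: d =?= u,  s(u) =?= v.
Bind u := d; substituting into the remaining equation gives: s(d) =?= v. Substituting into the earlier binding gives x := op(v, d).
Bind v := s(d). Substituting into the earlier binding gives x := op(s(d), d).
Applying the MGU to either side gives op(s(q(op(s(d), d))), s(op(d, s(d)))).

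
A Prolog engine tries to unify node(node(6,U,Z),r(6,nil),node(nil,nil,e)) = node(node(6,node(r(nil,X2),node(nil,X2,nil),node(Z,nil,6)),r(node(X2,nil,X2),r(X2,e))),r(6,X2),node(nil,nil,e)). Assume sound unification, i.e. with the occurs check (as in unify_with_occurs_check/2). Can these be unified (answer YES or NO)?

YES

Decompose node/3: node(6,U,Z) = node(6,node(r(nil,X2),node(nil,X2,nil),node(Z,nil,6)),r(node(X2,nil,X2),r(X2,e))),  r(6,nil) = r(6,X2),  node(nil,nil,e) = node(nil,nil,e).
Decompose node/3: 6 = 6,  U = node(r(nil,X2),node(nil,X2,nil),node(Z,nil,6)),  Z = r(node(X2,nil,X2),r(X2,e)).
Delete trivial equation 6 = 6.
Bind U := node(r(nil,X2),node(nil,X2,nil),node(Z,nil,6)); no other remaining equation mentions U.
Bind Z := r(node(X2,nil,X2),r(X2,e)); no other remaining equation mentions Z. Substituting into the earlier binding gives U := node(r(nil,X2),node(nil,X2,nil),node(r(node(X2,nil,X2),r(X2,e)),nil,6)).
Decompose r/2: 6 = 6,  nil = X2.
Delete trivial equation 6 = 6.
Bind X2 := nil; no other remaining equation mentions X2. Substituting into the earlier bindings gives U := node(r(nil,nil),node(nil,nil,nil),node(r(node(nil,nil,nil),r(nil,e)),nil,6)), Z := r(node(nil,nil,nil),r(nil,e)).
Delete trivial equation node(nil,nil,e) = node(nil,nil,e).
No equations remain and no clash or occurs-check failure arose, so a unifier exists.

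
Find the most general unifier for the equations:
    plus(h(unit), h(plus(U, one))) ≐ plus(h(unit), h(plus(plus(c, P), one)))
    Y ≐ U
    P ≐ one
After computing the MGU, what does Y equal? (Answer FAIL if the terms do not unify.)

Decompose plus/2: h(unit) ≐ h(unit),  h(plus(U, one)) ≐ h(plus(plus(c, P), one)).
Delete trivial equation h(unit) ≐ h(unit).
Decompose h/1: plus(U, one) ≐ plus(plus(c, P), one).
Decompose plus/2: U ≐ plus(c, P),  one ≐ one.
Bind U := plus(c, P); substituting into the one remaining equation that mentions U gives: Y ≐ plus(c, P).
Delete trivial equation one ≐ one.
Bind Y := plus(c, P); no other remaining equation mentions Y.
Bind P := one. Substituting into the earlier bindings gives U := plus(c, one), Y := plus(c, one).
MGU = { U -> plus(c, one), Y -> plus(c, one), P -> one }, so Y -> plus(c, one).

plus(c, one)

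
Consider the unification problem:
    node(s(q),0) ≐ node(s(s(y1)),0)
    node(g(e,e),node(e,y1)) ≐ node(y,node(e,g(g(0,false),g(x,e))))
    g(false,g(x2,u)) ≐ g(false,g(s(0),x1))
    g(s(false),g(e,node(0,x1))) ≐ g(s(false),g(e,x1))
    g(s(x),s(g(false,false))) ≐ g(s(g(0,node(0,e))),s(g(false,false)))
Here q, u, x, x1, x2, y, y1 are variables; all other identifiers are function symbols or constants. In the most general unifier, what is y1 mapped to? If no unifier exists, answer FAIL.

FAIL

Decompose node/2: s(q) ≐ s(s(y1)),  0 ≐ 0.
Decompose s/1: q ≐ s(y1).
Bind q := s(y1); no other remaining equation mentions q.
Delete trivial equation 0 ≐ 0.
Decompose node/2: g(e,e) ≐ y,  node(e,y1) ≐ node(e,g(g(0,false),g(x,e))).
Bind y := g(e,e); no other remaining equation mentions y.
Decompose node/2: e ≐ e,  y1 ≐ g(g(0,false),g(x,e)).
Delete trivial equation e ≐ e.
Bind y1 := g(g(0,false),g(x,e)); no other remaining equation mentions y1. Substituting into the earlier binding gives q := s(g(g(0,false),g(x,e))).
Decompose g/2: false ≐ false,  g(x2,u) ≐ g(s(0),x1).
Delete trivial equation false ≐ false.
Decompose g/2: x2 ≐ s(0),  u ≐ x1.
Bind x2 := s(0); no other remaining equation mentions x2.
Bind u := x1; no other remaining equation mentions u.
Decompose g/2: s(false) ≐ s(false),  g(e,node(0,x1)) ≐ g(e,x1).
Delete trivial equation s(false) ≐ s(false).
Decompose g/2: e ≐ e,  node(0,x1) ≐ x1.
Delete trivial equation e ≐ e.
Occurs check fails: x1 occurs in node(0,x1); the equation x1 ≐ node(0,x1) has no finite solution.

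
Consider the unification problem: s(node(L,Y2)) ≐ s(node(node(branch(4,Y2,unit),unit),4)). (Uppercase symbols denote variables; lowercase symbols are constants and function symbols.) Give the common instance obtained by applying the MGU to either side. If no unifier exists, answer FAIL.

Decompose s/1: node(L,Y2) ≐ node(node(branch(4,Y2,unit),unit),4).
Decompose node/2: L ≐ node(branch(4,Y2,unit),unit),  Y2 ≐ 4.
Bind L := node(branch(4,Y2,unit),unit); no other remaining equation mentions L.
Bind Y2 := 4. Substituting into the earlier binding gives L := node(branch(4,4,unit),unit).
Applying the MGU to either side gives s(node(node(branch(4,4,unit),unit),4)).

s(node(node(branch(4,4,unit),unit),4))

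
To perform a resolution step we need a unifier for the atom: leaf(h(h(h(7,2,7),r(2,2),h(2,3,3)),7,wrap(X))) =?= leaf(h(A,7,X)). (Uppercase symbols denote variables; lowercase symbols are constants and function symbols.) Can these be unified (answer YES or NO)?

NO

Decompose leaf/1: h(h(h(7,2,7),r(2,2),h(2,3,3)),7,wrap(X)) =?= h(A,7,X).
Decompose h/3: h(h(7,2,7),r(2,2),h(2,3,3)) =?= A,  7 =?= 7,  wrap(X) =?= X.
Bind A := h(h(7,2,7),r(2,2),h(2,3,3)); no other remaining equation mentions A.
Delete trivial equation 7 =?= 7.
Occurs check fails: X occurs in wrap(X); the equation X =?= wrap(X) has no finite solution.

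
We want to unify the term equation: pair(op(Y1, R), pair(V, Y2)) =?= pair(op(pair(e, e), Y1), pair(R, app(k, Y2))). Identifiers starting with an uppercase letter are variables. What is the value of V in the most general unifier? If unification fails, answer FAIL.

Decompose pair/2: op(Y1, R) =?= op(pair(e, e), Y1),  pair(V, Y2) =?= pair(R, app(k, Y2)).
Decompose op/2: Y1 =?= pair(e, e),  R =?= Y1.
Bind Y1 := pair(e, e); substituting into the one remaining equation that mentions Y1 gives: R =?= pair(e, e).
Bind R := pair(e, e); substituting into the remaining equation gives: pair(V, Y2) =?= pair(pair(e, e), app(k, Y2)).
Decompose pair/2: V =?= pair(e, e),  Y2 =?= app(k, Y2).
Bind V := pair(e, e); no other remaining equation mentions V.
Occurs check fails: Y2 occurs in app(k, Y2); the equation Y2 =?= app(k, Y2) has no finite solution.

FAIL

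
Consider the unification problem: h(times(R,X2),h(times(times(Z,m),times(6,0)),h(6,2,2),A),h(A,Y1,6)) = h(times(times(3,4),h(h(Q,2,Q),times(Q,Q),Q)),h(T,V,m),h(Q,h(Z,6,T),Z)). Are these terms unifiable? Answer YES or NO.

Decompose h/3: times(R,X2) = times(times(3,4),h(h(Q,2,Q),times(Q,Q),Q)),  h(times(times(Z,m),times(6,0)),h(6,2,2),A) = h(T,V,m),  h(A,Y1,6) = h(Q,h(Z,6,T),Z).
Decompose times/2: R = times(3,4),  X2 = h(h(Q,2,Q),times(Q,Q),Q).
Bind R := times(3,4); no other remaining equation mentions R.
Bind X2 := h(h(Q,2,Q),times(Q,Q),Q); no other remaining equation mentions X2.
Decompose h/3: times(times(Z,m),times(6,0)) = T,  h(6,2,2) = V,  A = m.
Bind T := times(times(Z,m),times(6,0)); substituting into the one remaining equation that mentions T gives: h(A,Y1,6) = h(Q,h(Z,6,times(times(Z,m),times(6,0))),Z).
Bind V := h(6,2,2); no other remaining equation mentions V.
Bind A := m; substituting into the remaining equation gives: h(m,Y1,6) = h(Q,h(Z,6,times(times(Z,m),times(6,0))),Z).
Decompose h/3: m = Q,  Y1 = h(Z,6,times(times(Z,m),times(6,0))),  6 = Z.
Bind Q := m; no other remaining equation mentions Q. Substituting into the earlier binding gives X2 := h(h(m,2,m),times(m,m),m).
Bind Y1 := h(Z,6,times(times(Z,m),times(6,0))); no other remaining equation mentions Y1.
Bind Z := 6. Substituting into the earlier bindings gives T := times(times(6,m),times(6,0)), Y1 := h(6,6,times(times(6,m),times(6,0))).
No equations remain and no clash or occurs-check failure arose, so a unifier exists.

YES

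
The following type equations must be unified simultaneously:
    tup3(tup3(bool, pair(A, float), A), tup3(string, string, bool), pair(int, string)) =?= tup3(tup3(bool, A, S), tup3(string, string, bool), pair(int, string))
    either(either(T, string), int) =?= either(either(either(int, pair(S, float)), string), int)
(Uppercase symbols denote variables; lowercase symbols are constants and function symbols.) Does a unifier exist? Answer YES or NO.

NO

Decompose tup3/3: tup3(bool, pair(A, float), A) =?= tup3(bool, A, S),  tup3(string, string, bool) =?= tup3(string, string, bool),  pair(int, string) =?= pair(int, string).
Decompose tup3/3: bool =?= bool,  pair(A, float) =?= A,  A =?= S.
Delete trivial equation bool =?= bool.
Occurs check fails: A occurs in pair(A, float); the equation A =?= pair(A, float) has no finite solution.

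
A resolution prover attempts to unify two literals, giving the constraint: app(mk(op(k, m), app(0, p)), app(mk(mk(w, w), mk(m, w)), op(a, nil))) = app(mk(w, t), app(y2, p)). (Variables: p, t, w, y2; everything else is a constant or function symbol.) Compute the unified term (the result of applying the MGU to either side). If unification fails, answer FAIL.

app(mk(op(k, m), app(0, op(a, nil))), app(mk(mk(op(k, m), op(k, m)), mk(m, op(k, m))), op(a, nil)))

Decompose app/2: mk(op(k, m), app(0, p)) = mk(w, t),  app(mk(mk(w, w), mk(m, w)), op(a, nil)) = app(y2, p).
Decompose mk/2: op(k, m) = w,  app(0, p) = t.
Bind w := op(k, m); substituting into the one remaining equation that mentions w gives: app(mk(mk(op(k, m), op(k, m)), mk(m, op(k, m))), op(a, nil)) = app(y2, p).
Bind t := app(0, p); no other remaining equation mentions t.
Decompose app/2: mk(mk(op(k, m), op(k, m)), mk(m, op(k, m))) = y2,  op(a, nil) = p.
Bind y2 := mk(mk(op(k, m), op(k, m)), mk(m, op(k, m))); no other remaining equation mentions y2.
Bind p := op(a, nil). Substituting into the earlier binding gives t := app(0, op(a, nil)).
Applying the MGU to either side gives app(mk(op(k, m), app(0, op(a, nil))), app(mk(mk(op(k, m), op(k, m)), mk(m, op(k, m))), op(a, nil))).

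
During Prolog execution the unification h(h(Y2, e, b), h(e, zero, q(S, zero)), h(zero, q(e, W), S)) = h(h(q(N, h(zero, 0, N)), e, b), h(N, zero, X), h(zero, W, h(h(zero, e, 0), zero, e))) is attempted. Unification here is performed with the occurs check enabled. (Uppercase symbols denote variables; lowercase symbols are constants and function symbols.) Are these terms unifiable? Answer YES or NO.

Decompose h/3: h(Y2, e, b) = h(q(N, h(zero, 0, N)), e, b),  h(e, zero, q(S, zero)) = h(N, zero, X),  h(zero, q(e, W), S) = h(zero, W, h(h(zero, e, 0), zero, e)).
Decompose h/3: Y2 = q(N, h(zero, 0, N)),  e = e,  b = b.
Bind Y2 := q(N, h(zero, 0, N)); no other remaining equation mentions Y2.
Delete trivial equation e = e.
Delete trivial equation b = b.
Decompose h/3: e = N,  zero = zero,  q(S, zero) = X.
Bind N := e; no other remaining equation mentions N. Substituting into the earlier binding gives Y2 := q(e, h(zero, 0, e)).
Delete trivial equation zero = zero.
Bind X := q(S, zero); no other remaining equation mentions X.
Decompose h/3: zero = zero,  q(e, W) = W,  S = h(h(zero, e, 0), zero, e).
Delete trivial equation zero = zero.
Occurs check fails: W occurs in q(e, W); the equation W = q(e, W) has no finite solution.

NO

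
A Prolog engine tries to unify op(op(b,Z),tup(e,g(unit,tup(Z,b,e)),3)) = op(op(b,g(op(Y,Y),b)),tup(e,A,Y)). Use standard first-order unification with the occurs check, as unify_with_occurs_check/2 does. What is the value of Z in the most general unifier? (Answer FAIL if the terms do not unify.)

g(op(3,3),b)

Decompose op/2: op(b,Z) = op(b,g(op(Y,Y),b)),  tup(e,g(unit,tup(Z,b,e)),3) = tup(e,A,Y).
Decompose op/2: b = b,  Z = g(op(Y,Y),b).
Delete trivial equation b = b.
Bind Z := g(op(Y,Y),b); substituting into the remaining equation gives: tup(e,g(unit,tup(g(op(Y,Y),b),b,e)),3) = tup(e,A,Y).
Decompose tup/3: e = e,  g(unit,tup(g(op(Y,Y),b),b,e)) = A,  3 = Y.
Delete trivial equation e = e.
Bind A := g(unit,tup(g(op(Y,Y),b),b,e)); no other remaining equation mentions A.
Bind Y := 3. Substituting into the earlier bindings gives Z := g(op(3,3),b), A := g(unit,tup(g(op(3,3),b),b,e)).
MGU = { Z ↦ g(op(3,3),b), A ↦ g(unit,tup(g(op(3,3),b),b,e)), Y ↦ 3 }, so Z ↦ g(op(3,3),b).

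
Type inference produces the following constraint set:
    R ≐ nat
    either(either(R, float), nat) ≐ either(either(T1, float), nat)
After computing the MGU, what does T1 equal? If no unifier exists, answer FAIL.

Bind R := nat; substituting into the remaining equation gives: either(either(nat, float), nat) ≐ either(either(T1, float), nat).
Decompose either/2: either(nat, float) ≐ either(T1, float),  nat ≐ nat.
Decompose either/2: nat ≐ T1,  float ≐ float.
Bind T1 := nat; no other remaining equation mentions T1.
Delete trivial equation float ≐ float.
Delete trivial equation nat ≐ nat.
MGU = { R := nat, T1 := nat }, so T1 := nat.

nat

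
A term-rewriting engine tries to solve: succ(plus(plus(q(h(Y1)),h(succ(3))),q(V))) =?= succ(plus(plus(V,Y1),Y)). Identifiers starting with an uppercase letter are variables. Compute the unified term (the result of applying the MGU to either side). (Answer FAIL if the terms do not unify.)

succ(plus(plus(q(h(h(succ(3)))),h(succ(3))),q(q(h(h(succ(3)))))))

Decompose succ/1: plus(plus(q(h(Y1)),h(succ(3))),q(V)) =?= plus(plus(V,Y1),Y).
Decompose plus/2: plus(q(h(Y1)),h(succ(3))) =?= plus(V,Y1),  q(V) =?= Y.
Decompose plus/2: q(h(Y1)) =?= V,  h(succ(3)) =?= Y1.
Bind V := q(h(Y1)); substituting into the one remaining equation that mentions V gives: q(q(h(Y1))) =?= Y.
Bind Y1 := h(succ(3)); substituting into the remaining equation gives: q(q(h(h(succ(3))))) =?= Y. Substituting into the earlier binding gives V := q(h(h(succ(3)))).
Bind Y := q(q(h(h(succ(3))))).
Applying the MGU to either side gives succ(plus(plus(q(h(h(succ(3)))),h(succ(3))),q(q(h(h(succ(3))))))).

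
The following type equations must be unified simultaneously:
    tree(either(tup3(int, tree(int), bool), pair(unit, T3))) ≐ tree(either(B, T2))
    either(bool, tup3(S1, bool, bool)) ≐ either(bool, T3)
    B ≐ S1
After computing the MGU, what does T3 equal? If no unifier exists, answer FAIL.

tup3(tup3(int, tree(int), bool), bool, bool)

Decompose tree/1: either(tup3(int, tree(int), bool), pair(unit, T3)) ≐ either(B, T2).
Decompose either/2: tup3(int, tree(int), bool) ≐ B,  pair(unit, T3) ≐ T2.
Bind B := tup3(int, tree(int), bool); substituting into the one remaining equation that mentions B gives: tup3(int, tree(int), bool) ≐ S1.
Bind T2 := pair(unit, T3); no other remaining equation mentions T2.
Decompose either/2: bool ≐ bool,  tup3(S1, bool, bool) ≐ T3.
Delete trivial equation bool ≐ bool.
Bind T3 := tup3(S1, bool, bool); no other remaining equation mentions T3. Substituting into the earlier binding gives T2 := pair(unit, tup3(S1, bool, bool)).
Bind S1 := tup3(int, tree(int), bool). Substituting into the earlier bindings gives T2 := pair(unit, tup3(tup3(int, tree(int), bool), bool, bool)), T3 := tup3(tup3(int, tree(int), bool), bool, bool).
MGU = { B := tup3(int, tree(int), bool), T2 := pair(unit, tup3(tup3(int, tree(int), bool), bool, bool)), T3 := tup3(tup3(int, tree(int), bool), bool, bool), S1 := tup3(int, tree(int), bool) }, so T3 := tup3(tup3(int, tree(int), bool), bool, bool).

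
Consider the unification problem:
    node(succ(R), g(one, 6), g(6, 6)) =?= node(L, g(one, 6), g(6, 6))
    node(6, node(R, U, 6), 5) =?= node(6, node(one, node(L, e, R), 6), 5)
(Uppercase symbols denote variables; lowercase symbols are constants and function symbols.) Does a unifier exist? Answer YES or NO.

Decompose node/3: succ(R) =?= L,  g(one, 6) =?= g(one, 6),  g(6, 6) =?= g(6, 6).
Bind L := succ(R); substituting into the one remaining equation that mentions L gives: node(6, node(R, U, 6), 5) =?= node(6, node(one, node(succ(R), e, R), 6), 5).
Delete trivial equation g(one, 6) =?= g(one, 6).
Delete trivial equation g(6, 6) =?= g(6, 6).
Decompose node/3: 6 =?= 6,  node(R, U, 6) =?= node(one, node(succ(R), e, R), 6),  5 =?= 5.
Delete trivial equation 6 =?= 6.
Decompose node/3: R =?= one,  U =?= node(succ(R), e, R),  6 =?= 6.
Bind R := one; substituting into the one remaining equation that mentions R gives: U =?= node(succ(one), e, one). Substituting into the earlier binding gives L := succ(one).
Bind U := node(succ(one), e, one); no other remaining equation mentions U.
Delete trivial equation 6 =?= 6.
Delete trivial equation 5 =?= 5.
No equations remain and no clash or occurs-check failure arose, so a unifier exists.

YES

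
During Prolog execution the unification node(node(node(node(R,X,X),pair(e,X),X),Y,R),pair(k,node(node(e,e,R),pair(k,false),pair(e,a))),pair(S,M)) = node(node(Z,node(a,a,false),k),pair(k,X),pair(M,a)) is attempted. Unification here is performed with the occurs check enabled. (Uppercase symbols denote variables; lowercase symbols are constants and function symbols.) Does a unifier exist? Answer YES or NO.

YES

Decompose node/3: node(node(node(R,X,X),pair(e,X),X),Y,R) = node(Z,node(a,a,false),k),  pair(k,node(node(e,e,R),pair(k,false),pair(e,a))) = pair(k,X),  pair(S,M) = pair(M,a).
Decompose node/3: node(node(R,X,X),pair(e,X),X) = Z,  Y = node(a,a,false),  R = k.
Bind Z := node(node(R,X,X),pair(e,X),X); no other remaining equation mentions Z.
Bind Y := node(a,a,false); no other remaining equation mentions Y.
Bind R := k; substituting into the one remaining equation that mentions R gives: pair(k,node(node(e,e,k),pair(k,false),pair(e,a))) = pair(k,X). Substituting into the earlier binding gives Z := node(node(k,X,X),pair(e,X),X).
Decompose pair/2: k = k,  node(node(e,e,k),pair(k,false),pair(e,a)) = X.
Delete trivial equation k = k.
Bind X := node(node(e,e,k),pair(k,false),pair(e,a)); no other remaining equation mentions X. Substituting into the earlier binding gives Z := node(node(k,node(node(e,e,k),pair(k,false),pair(e,a)),node(node(e,e,k),pair(k,false),pair(e,a))),pair(e,node(node(e,e,k),pair(k,false),pair(e,a))),node(node(e,e,k),pair(k,false),pair(e,a))).
Decompose pair/2: S = M,  M = a.
Bind S := M; no other remaining equation mentions S.
Bind M := a. Substituting into the earlier binding gives S := a.
No equations remain and no clash or occurs-check failure arose, so a unifier exists.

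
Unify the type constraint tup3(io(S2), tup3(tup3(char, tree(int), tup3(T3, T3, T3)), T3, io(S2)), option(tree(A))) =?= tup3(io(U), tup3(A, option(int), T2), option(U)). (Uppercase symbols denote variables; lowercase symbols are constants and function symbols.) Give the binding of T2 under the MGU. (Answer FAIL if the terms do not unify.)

io(tree(tup3(char, tree(int), tup3(option(int), option(int), option(int)))))

Decompose tup3/3: io(S2) =?= io(U),  tup3(tup3(char, tree(int), tup3(T3, T3, T3)), T3, io(S2)) =?= tup3(A, option(int), T2),  option(tree(A)) =?= option(U).
Decompose io/1: S2 =?= U.
Bind S2 := U; substituting into the one remaining equation that mentions S2 gives: tup3(tup3(char, tree(int), tup3(T3, T3, T3)), T3, io(U)) =?= tup3(A, option(int), T2).
Decompose tup3/3: tup3(char, tree(int), tup3(T3, T3, T3)) =?= A,  T3 =?= option(int),  io(U) =?= T2.
Bind A := tup3(char, tree(int), tup3(T3, T3, T3)); substituting into the one remaining equation that mentions A gives: option(tree(tup3(char, tree(int), tup3(T3, T3, T3)))) =?= option(U).
Bind T3 := option(int); substituting into the one remaining equation that mentions T3 gives: option(tree(tup3(char, tree(int), tup3(option(int), option(int), option(int))))) =?= option(U). Substituting into the earlier binding gives A := tup3(char, tree(int), tup3(option(int), option(int), option(int))).
Bind T2 := io(U); no other remaining equation mentions T2.
Decompose option/1: tree(tup3(char, tree(int), tup3(option(int), option(int), option(int)))) =?= U.
Bind U := tree(tup3(char, tree(int), tup3(option(int), option(int), option(int)))). Substituting into the earlier bindings gives S2 := tree(tup3(char, tree(int), tup3(option(int), option(int), option(int)))), T2 := io(tree(tup3(char, tree(int), tup3(option(int), option(int), option(int))))).
MGU = { S2 -> tree(tup3(char, tree(int), tup3(option(int), option(int), option(int)))), A -> tup3(char, tree(int), tup3(option(int), option(int), option(int))), T3 -> option(int), T2 -> io(tree(tup3(char, tree(int), tup3(option(int), option(int), option(int))))), U -> tree(tup3(char, tree(int), tup3(option(int), option(int), option(int)))) }, so T2 -> io(tree(tup3(char, tree(int), tup3(option(int), option(int), option(int))))).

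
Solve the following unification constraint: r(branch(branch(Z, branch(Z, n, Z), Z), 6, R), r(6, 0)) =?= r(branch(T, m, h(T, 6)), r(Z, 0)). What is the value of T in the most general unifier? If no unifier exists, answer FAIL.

Decompose r/2: branch(branch(Z, branch(Z, n, Z), Z), 6, R) =?= branch(T, m, h(T, 6)),  r(6, 0) =?= r(Z, 0).
Decompose branch/3: branch(Z, branch(Z, n, Z), Z) =?= T,  6 =?= m,  R =?= h(T, 6).
Bind T := branch(Z, branch(Z, n, Z), Z); substituting into the one remaining equation that mentions T gives: R =?= h(branch(Z, branch(Z, n, Z), Z), 6).
Clash: constants 6 and m differ; no unifier exists.

FAIL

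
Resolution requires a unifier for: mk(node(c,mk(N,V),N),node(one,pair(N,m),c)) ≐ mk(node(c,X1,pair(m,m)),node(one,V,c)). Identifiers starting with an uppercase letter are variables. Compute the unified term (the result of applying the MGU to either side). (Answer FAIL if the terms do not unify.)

mk(node(c,mk(pair(m,m),pair(pair(m,m),m)),pair(m,m)),node(one,pair(pair(m,m),m),c))

Decompose mk/2: node(c,mk(N,V),N) ≐ node(c,X1,pair(m,m)),  node(one,pair(N,m),c) ≐ node(one,V,c).
Decompose node/3: c ≐ c,  mk(N,V) ≐ X1,  N ≐ pair(m,m).
Delete trivial equation c ≐ c.
Bind X1 := mk(N,V); no other remaining equation mentions X1.
Bind N := pair(m,m); substituting into the remaining equation gives: node(one,pair(pair(m,m),m),c) ≐ node(one,V,c). Substituting into the earlier binding gives X1 := mk(pair(m,m),V).
Decompose node/3: one ≐ one,  pair(pair(m,m),m) ≐ V,  c ≐ c.
Delete trivial equation one ≐ one.
Bind V := pair(pair(m,m),m); no other remaining equation mentions V. Substituting into the earlier binding gives X1 := mk(pair(m,m),pair(pair(m,m),m)).
Delete trivial equation c ≐ c.
Applying the MGU to either side gives mk(node(c,mk(pair(m,m),pair(pair(m,m),m)),pair(m,m)),node(one,pair(pair(m,m),m),c)).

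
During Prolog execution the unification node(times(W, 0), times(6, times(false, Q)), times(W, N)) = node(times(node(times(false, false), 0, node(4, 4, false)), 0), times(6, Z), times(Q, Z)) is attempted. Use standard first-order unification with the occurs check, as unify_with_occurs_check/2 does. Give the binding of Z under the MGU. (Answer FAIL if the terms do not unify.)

times(false, node(times(false, false), 0, node(4, 4, false)))

Decompose node/3: times(W, 0) = times(node(times(false, false), 0, node(4, 4, false)), 0),  times(6, times(false, Q)) = times(6, Z),  times(W, N) = times(Q, Z).
Decompose times/2: W = node(times(false, false), 0, node(4, 4, false)),  0 = 0.
Bind W := node(times(false, false), 0, node(4, 4, false)); substituting into the one remaining equation that mentions W gives: times(node(times(false, false), 0, node(4, 4, false)), N) = times(Q, Z).
Delete trivial equation 0 = 0.
Decompose times/2: 6 = 6,  times(false, Q) = Z.
Delete trivial equation 6 = 6.
Bind Z := times(false, Q); substituting into the remaining equation gives: times(node(times(false, false), 0, node(4, 4, false)), N) = times(Q, times(false, Q)).
Decompose times/2: node(times(false, false), 0, node(4, 4, false)) = Q,  N = times(false, Q).
Bind Q := node(times(false, false), 0, node(4, 4, false)); substituting into the remaining equation gives: N = times(false, node(times(false, false), 0, node(4, 4, false))). Substituting into the earlier binding gives Z := times(false, node(times(false, false), 0, node(4, 4, false))).
Bind N := times(false, node(times(false, false), 0, node(4, 4, false))).
MGU = { W -> node(times(false, false), 0, node(4, 4, false)), Z -> times(false, node(times(false, false), 0, node(4, 4, false))), Q -> node(times(false, false), 0, node(4, 4, false)), N -> times(false, node(times(false, false), 0, node(4, 4, false))) }, so Z -> times(false, node(times(false, false), 0, node(4, 4, false))).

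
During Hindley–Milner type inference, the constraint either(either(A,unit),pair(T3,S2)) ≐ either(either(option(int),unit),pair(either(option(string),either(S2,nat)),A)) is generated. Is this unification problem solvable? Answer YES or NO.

YES

Decompose either/2: either(A,unit) ≐ either(option(int),unit),  pair(T3,S2) ≐ pair(either(option(string),either(S2,nat)),A).
Decompose either/2: A ≐ option(int),  unit ≐ unit.
Bind A := option(int); substituting into the one remaining equation that mentions A gives: pair(T3,S2) ≐ pair(either(option(string),either(S2,nat)),option(int)).
Delete trivial equation unit ≐ unit.
Decompose pair/2: T3 ≐ either(option(string),either(S2,nat)),  S2 ≐ option(int).
Bind T3 := either(option(string),either(S2,nat)); no other remaining equation mentions T3.
Bind S2 := option(int). Substituting into the earlier binding gives T3 := either(option(string),either(option(int),nat)).
No equations remain and no clash or occurs-check failure arose, so a unifier exists.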